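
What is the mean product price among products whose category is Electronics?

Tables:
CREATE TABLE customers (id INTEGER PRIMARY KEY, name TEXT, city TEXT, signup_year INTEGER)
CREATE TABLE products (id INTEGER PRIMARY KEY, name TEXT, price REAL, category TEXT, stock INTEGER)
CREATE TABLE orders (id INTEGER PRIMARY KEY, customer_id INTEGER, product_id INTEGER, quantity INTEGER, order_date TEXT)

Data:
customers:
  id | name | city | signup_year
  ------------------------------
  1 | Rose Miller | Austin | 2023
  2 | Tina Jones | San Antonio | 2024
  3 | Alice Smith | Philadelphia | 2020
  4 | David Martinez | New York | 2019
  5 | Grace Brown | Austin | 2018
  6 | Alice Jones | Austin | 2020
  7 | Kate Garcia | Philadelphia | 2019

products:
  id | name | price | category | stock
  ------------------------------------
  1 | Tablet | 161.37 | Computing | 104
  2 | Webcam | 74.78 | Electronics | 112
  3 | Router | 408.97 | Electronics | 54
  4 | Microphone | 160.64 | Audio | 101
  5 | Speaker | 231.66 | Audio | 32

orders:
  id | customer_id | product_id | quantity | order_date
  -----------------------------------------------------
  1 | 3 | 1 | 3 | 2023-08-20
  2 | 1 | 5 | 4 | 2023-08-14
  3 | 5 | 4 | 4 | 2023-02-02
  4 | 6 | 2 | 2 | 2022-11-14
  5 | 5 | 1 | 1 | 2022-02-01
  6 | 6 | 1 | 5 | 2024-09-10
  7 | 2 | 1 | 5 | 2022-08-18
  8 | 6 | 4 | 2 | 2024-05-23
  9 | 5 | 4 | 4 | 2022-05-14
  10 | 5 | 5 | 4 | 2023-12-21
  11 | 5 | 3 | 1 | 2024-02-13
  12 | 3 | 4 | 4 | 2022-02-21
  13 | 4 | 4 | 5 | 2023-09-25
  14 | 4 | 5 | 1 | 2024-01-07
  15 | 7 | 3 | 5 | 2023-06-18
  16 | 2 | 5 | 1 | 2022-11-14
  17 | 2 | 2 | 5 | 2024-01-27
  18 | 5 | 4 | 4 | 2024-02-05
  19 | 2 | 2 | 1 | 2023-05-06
SELECT AVG(price) FROM products WHERE category = 'Electronics'

Execution result:
241.88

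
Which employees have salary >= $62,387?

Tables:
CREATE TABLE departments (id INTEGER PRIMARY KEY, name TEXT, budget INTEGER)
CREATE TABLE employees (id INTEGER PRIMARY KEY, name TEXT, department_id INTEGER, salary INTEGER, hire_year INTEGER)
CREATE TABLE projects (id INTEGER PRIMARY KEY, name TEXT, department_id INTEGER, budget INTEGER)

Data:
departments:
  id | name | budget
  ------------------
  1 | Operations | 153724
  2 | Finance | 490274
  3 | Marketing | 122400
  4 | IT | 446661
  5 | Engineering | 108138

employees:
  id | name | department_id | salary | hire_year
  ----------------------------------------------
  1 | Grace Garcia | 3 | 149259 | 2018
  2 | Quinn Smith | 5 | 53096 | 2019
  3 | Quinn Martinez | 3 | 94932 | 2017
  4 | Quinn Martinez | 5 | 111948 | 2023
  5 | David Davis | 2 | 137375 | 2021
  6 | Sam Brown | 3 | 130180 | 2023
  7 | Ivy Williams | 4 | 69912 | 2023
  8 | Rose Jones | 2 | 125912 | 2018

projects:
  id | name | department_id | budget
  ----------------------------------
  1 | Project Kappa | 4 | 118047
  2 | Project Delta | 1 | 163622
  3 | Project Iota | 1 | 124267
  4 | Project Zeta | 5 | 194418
SELECT name, salary FROM employees WHERE salary >= 62387

Execution result:
name | salary
Grace Garcia | 149259
Quinn Martinez | 94932
Quinn Martinez | 111948
David Davis | 137375
Sam Brown | 130180
Ivy Williams | 69912
Rose Jones | 125912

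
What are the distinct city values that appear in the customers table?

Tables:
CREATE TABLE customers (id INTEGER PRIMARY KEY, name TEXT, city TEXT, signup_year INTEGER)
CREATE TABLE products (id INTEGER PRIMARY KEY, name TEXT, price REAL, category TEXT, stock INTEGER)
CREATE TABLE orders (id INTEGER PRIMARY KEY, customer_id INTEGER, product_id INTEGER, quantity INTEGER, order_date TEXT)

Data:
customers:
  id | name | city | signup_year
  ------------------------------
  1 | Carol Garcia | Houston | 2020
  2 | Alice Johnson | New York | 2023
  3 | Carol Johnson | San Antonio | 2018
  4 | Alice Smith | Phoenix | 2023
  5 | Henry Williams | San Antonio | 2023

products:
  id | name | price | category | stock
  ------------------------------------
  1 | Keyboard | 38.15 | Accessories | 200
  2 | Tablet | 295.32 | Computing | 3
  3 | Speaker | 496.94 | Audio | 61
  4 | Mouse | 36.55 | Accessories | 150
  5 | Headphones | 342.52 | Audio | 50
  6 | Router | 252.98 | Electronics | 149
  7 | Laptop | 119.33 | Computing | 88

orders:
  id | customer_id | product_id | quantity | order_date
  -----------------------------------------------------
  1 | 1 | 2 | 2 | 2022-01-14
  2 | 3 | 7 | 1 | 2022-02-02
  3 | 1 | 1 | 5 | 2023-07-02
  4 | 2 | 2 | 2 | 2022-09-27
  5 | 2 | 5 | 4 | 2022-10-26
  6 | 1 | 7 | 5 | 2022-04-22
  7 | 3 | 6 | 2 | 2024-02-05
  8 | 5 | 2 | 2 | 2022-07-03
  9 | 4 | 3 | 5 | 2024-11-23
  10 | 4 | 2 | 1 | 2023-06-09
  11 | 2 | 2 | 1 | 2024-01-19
SELECT DISTINCT city FROM customers

Execution result:
city
Houston
New York
San Antonio
Phoenix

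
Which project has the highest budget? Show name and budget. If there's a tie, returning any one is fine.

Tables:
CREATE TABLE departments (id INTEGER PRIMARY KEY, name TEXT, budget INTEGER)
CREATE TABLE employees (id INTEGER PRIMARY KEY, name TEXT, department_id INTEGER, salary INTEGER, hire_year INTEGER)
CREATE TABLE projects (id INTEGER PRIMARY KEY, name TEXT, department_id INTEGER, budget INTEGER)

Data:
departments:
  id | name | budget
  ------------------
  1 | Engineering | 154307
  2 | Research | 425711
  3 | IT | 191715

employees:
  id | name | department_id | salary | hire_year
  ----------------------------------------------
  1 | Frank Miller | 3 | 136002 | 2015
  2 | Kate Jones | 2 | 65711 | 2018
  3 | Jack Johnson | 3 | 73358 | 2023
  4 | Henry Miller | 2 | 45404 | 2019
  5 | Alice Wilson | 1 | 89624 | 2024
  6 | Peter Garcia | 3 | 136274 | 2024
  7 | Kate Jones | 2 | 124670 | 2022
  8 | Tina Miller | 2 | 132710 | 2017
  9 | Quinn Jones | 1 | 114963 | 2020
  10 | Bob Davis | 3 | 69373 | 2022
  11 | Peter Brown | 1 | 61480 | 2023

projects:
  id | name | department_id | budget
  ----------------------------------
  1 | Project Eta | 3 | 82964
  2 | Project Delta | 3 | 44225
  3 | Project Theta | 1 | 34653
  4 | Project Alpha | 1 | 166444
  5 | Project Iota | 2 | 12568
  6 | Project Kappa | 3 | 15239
SELECT name, budget FROM projects ORDER BY budget DESC LIMIT 1

Execution result:
name | budget
Project Alpha | 166444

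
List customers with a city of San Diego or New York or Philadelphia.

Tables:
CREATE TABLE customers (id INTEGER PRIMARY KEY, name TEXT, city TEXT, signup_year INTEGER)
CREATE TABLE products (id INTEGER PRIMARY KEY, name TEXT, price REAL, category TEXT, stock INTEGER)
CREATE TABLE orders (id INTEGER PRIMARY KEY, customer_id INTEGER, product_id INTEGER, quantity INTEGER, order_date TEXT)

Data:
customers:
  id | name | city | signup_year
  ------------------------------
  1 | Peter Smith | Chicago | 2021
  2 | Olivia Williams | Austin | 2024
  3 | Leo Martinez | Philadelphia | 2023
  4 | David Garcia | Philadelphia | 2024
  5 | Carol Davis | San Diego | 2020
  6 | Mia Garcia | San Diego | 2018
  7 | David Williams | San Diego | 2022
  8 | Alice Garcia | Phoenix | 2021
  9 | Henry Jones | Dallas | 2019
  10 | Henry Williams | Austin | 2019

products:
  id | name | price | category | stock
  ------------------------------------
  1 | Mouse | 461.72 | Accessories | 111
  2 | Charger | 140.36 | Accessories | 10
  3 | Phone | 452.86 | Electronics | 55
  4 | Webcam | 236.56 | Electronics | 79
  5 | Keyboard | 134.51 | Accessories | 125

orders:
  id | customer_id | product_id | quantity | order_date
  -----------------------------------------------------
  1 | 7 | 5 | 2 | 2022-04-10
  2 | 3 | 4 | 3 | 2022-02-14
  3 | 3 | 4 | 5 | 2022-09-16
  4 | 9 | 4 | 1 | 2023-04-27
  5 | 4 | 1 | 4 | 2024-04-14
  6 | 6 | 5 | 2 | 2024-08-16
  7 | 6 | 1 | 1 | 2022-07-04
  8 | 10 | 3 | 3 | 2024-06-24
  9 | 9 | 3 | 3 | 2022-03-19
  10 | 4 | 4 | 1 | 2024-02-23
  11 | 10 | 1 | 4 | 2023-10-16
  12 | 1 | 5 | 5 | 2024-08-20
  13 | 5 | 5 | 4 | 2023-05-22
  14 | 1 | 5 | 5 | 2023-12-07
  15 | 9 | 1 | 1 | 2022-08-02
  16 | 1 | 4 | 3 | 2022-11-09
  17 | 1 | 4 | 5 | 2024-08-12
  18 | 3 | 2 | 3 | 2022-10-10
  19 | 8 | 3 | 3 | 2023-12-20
SELECT name, city FROM customers WHERE city IN ('San Diego', 'New York', 'Philadelphia')

Execution result:
name | city
Leo Martinez | Philadelphia
David Garcia | Philadelphia
Carol Davis | San Diego
Mia Garcia | San Diego
David Williams | San Diego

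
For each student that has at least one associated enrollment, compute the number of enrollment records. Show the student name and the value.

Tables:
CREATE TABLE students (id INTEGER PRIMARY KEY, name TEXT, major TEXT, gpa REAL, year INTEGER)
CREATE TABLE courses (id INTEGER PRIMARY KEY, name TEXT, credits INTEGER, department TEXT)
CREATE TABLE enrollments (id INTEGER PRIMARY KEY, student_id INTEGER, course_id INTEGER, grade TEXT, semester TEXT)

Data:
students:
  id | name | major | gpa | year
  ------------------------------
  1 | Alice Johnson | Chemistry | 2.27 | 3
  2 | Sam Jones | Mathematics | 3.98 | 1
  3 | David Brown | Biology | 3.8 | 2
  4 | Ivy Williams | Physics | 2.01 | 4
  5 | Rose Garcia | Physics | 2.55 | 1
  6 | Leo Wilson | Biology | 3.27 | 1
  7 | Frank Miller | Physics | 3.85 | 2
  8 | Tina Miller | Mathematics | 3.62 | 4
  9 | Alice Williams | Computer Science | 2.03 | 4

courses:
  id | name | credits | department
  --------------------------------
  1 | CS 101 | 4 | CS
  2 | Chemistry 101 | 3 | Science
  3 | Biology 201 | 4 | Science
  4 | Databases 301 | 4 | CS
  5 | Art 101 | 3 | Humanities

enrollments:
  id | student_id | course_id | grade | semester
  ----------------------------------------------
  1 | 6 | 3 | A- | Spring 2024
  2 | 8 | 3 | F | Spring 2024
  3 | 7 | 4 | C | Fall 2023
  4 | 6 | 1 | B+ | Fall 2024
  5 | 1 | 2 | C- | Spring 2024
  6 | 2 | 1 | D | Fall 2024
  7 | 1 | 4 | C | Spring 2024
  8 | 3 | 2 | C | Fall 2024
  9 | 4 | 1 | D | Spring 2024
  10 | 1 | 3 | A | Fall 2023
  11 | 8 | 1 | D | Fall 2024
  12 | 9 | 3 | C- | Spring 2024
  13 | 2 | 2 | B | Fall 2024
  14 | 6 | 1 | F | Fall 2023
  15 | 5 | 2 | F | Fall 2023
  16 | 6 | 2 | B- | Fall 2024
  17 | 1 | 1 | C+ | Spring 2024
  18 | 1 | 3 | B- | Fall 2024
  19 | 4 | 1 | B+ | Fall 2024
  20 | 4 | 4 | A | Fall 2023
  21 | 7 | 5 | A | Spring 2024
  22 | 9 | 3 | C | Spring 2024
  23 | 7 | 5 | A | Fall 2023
SELECT p.name, COUNT(*) AS n FROM enrollments c JOIN students p ON c.student_id = p.id GROUP BY p.id, p.name

Execution result:
name | n
Alice Johnson | 5
Sam Jones | 2
David Brown | 1
Ivy Williams | 3
Rose Garcia | 1
Leo Wilson | 4
Frank Miller | 3
Tina Miller | 2
Alice Williams | 2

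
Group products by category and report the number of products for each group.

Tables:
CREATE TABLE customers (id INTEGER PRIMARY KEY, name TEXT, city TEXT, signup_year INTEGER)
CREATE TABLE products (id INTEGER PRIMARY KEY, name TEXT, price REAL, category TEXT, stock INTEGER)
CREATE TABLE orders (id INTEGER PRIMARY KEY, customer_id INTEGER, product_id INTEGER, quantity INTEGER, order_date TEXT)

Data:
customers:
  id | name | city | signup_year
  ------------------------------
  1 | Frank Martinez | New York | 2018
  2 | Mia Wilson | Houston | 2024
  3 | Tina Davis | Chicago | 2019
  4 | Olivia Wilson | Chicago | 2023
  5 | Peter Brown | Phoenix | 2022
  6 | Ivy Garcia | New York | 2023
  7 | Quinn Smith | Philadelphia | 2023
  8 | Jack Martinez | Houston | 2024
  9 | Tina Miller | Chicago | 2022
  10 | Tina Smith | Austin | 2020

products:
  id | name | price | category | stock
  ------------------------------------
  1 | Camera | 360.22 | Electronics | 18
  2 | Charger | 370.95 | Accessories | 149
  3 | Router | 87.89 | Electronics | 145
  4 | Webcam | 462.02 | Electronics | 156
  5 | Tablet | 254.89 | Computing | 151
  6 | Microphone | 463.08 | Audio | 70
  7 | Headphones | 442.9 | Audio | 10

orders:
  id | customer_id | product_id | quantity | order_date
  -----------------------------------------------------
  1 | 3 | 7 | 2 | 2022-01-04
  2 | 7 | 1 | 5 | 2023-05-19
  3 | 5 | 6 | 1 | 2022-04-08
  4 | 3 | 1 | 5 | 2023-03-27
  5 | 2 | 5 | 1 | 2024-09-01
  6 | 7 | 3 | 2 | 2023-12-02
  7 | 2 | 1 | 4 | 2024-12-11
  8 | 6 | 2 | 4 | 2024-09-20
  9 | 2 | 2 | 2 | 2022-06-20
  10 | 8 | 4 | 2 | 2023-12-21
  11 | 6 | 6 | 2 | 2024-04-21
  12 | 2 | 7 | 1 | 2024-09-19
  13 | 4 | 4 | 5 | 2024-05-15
SELECT category, COUNT(*) AS n FROM products GROUP BY category

Execution result:
category | n
Accessories | 1
Audio | 2
Computing | 1
Electronics | 3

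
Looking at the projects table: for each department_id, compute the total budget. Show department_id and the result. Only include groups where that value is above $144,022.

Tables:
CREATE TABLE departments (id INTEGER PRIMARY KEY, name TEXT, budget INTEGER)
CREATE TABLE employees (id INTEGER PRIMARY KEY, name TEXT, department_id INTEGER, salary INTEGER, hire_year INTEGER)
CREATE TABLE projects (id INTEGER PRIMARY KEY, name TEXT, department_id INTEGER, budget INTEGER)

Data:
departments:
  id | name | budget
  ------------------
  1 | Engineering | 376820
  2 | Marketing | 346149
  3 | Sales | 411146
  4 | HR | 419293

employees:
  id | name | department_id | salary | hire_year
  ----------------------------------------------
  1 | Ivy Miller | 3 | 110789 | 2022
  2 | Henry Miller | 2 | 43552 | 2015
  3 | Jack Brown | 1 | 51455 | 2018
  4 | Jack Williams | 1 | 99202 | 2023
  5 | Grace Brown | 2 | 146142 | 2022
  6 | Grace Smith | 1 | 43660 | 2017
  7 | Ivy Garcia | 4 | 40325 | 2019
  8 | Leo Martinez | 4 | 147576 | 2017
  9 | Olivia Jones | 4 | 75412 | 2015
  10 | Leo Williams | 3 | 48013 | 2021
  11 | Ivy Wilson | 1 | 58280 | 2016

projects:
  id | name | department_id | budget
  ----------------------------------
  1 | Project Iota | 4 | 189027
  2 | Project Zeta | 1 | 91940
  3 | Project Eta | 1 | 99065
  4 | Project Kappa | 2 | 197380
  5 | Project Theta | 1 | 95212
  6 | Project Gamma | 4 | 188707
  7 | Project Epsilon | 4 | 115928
SELECT department_id, SUM(budget) AS sum_budget FROM projects GROUP BY department_id HAVING SUM(budget) > 144022

Execution result:
department_id | sum_budget
1 | 286217
2 | 197380
4 | 493662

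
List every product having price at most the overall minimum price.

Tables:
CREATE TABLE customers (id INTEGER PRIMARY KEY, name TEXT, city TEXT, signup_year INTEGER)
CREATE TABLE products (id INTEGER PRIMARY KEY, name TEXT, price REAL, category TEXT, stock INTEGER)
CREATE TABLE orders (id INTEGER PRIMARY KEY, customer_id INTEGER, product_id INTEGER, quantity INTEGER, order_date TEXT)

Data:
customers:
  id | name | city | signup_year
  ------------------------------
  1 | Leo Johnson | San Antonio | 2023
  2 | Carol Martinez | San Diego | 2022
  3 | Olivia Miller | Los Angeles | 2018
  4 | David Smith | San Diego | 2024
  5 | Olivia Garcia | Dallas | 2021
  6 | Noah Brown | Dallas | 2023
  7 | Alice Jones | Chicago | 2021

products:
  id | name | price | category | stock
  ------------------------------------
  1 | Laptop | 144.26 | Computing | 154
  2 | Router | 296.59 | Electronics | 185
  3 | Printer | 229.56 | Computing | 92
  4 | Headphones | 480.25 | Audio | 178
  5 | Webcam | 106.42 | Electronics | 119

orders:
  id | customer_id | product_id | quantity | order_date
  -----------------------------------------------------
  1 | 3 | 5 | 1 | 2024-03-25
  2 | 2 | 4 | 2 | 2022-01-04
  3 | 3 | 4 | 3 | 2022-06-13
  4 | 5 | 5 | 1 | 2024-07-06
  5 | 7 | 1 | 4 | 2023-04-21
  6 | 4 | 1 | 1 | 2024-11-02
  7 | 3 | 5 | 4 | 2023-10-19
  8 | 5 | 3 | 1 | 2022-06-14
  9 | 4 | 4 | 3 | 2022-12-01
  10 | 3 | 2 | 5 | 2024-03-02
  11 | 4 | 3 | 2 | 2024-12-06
SELECT name, price FROM products WHERE price <= (SELECT MIN(price) FROM products)

Execution result:
name | price
Webcam | 106.42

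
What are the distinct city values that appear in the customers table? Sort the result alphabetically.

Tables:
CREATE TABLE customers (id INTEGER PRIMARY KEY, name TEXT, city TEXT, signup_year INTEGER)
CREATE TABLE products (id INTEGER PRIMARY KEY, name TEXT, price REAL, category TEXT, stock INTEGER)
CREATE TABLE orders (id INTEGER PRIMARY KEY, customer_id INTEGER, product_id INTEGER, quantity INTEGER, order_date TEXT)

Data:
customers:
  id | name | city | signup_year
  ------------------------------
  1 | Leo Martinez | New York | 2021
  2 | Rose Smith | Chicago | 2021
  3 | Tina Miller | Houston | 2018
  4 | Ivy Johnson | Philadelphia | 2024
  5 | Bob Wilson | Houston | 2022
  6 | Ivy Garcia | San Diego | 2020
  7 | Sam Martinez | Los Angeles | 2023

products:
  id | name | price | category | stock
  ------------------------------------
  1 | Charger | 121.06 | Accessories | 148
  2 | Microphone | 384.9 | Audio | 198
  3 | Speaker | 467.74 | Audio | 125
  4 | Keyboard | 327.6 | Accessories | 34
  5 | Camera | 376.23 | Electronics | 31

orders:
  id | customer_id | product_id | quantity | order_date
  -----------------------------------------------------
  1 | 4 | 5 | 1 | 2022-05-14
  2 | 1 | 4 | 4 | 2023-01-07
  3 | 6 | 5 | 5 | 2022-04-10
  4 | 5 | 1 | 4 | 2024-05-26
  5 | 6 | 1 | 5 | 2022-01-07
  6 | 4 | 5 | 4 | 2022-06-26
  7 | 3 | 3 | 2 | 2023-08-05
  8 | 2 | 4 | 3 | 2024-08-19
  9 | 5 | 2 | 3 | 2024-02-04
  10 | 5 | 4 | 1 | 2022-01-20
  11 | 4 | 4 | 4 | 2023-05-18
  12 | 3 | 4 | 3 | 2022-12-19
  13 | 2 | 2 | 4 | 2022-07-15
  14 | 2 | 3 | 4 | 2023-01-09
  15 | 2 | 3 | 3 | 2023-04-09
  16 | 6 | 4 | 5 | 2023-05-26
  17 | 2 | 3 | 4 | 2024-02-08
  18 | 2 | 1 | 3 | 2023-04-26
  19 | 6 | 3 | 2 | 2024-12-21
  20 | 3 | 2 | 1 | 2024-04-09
SELECT DISTINCT city FROM customers ORDER BY city

Execution result:
city
Chicago
Houston
Los Angeles
New York
Philadelphia
San Diego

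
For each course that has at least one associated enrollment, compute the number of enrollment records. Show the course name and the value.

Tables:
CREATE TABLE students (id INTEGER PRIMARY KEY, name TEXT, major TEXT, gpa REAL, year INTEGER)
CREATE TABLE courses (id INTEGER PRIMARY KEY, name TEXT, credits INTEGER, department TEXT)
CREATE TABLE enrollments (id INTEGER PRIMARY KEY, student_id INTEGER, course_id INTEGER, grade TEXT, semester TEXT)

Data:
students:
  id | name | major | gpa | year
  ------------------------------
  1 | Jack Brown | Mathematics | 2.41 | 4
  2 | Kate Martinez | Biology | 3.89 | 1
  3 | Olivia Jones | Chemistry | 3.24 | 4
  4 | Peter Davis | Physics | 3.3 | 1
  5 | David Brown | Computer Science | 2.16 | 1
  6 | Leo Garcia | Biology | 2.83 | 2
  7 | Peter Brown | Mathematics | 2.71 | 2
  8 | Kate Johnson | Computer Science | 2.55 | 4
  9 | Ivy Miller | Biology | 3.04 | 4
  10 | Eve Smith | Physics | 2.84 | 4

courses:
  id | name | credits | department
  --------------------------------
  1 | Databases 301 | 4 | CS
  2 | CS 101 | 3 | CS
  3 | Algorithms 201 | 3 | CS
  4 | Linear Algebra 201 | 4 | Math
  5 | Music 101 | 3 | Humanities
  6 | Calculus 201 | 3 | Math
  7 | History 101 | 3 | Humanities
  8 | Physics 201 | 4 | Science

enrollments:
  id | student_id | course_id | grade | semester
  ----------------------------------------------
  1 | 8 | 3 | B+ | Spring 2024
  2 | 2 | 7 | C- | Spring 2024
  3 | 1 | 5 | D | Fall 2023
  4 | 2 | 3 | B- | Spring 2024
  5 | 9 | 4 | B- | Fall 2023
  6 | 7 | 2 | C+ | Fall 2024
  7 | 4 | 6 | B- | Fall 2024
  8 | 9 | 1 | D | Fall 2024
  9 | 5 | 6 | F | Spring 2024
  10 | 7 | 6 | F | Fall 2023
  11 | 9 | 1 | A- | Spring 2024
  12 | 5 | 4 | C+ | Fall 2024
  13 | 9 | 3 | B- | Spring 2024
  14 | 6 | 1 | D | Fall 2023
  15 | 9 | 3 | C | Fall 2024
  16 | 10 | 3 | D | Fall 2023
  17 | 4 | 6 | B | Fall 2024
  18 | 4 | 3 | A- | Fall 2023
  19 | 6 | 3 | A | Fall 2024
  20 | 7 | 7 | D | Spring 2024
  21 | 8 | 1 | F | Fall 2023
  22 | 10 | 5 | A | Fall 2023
SELECT p.name, COUNT(*) AS n FROM enrollments c JOIN courses p ON c.course_id = p.id GROUP BY p.id, p.name

Execution result:
name | n
Databases 301 | 4
CS 101 | 1
Algorithms 201 | 7
Linear Algebra 201 | 2
Music 101 | 2
Calculus 201 | 4
History 101 | 2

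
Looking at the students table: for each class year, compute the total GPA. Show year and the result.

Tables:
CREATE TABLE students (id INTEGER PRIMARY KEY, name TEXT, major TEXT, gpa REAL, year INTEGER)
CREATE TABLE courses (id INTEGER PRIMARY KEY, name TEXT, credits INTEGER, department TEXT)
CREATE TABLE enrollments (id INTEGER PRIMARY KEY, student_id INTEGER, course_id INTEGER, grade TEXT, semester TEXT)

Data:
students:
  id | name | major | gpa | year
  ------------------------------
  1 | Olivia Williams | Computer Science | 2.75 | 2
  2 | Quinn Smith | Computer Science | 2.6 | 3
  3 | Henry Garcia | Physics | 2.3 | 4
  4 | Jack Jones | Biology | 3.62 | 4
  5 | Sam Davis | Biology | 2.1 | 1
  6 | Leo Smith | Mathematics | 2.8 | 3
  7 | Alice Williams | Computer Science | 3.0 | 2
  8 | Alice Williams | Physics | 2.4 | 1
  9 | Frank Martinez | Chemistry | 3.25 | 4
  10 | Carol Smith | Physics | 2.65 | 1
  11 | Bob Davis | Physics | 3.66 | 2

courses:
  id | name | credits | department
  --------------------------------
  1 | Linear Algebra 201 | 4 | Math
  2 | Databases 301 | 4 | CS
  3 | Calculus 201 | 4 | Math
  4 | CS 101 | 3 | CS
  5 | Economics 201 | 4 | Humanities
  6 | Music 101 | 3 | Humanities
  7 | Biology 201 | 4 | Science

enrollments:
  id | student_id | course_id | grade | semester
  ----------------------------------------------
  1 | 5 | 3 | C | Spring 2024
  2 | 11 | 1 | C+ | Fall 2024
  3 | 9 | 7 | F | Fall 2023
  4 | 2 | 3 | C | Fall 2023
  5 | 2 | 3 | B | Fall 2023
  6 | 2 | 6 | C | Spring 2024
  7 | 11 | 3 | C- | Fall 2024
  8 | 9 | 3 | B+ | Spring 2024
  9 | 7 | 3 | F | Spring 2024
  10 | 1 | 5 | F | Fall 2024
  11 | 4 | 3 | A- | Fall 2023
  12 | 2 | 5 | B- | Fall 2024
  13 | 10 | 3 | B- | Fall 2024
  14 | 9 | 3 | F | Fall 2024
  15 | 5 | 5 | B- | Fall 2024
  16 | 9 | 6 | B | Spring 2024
SELECT year, SUM(gpa) AS sum_gpa FROM students GROUP BY year

Execution result:
year | sum_gpa
1 | 7.15
2 | 9.41
3 | 5.40
4 | 9.17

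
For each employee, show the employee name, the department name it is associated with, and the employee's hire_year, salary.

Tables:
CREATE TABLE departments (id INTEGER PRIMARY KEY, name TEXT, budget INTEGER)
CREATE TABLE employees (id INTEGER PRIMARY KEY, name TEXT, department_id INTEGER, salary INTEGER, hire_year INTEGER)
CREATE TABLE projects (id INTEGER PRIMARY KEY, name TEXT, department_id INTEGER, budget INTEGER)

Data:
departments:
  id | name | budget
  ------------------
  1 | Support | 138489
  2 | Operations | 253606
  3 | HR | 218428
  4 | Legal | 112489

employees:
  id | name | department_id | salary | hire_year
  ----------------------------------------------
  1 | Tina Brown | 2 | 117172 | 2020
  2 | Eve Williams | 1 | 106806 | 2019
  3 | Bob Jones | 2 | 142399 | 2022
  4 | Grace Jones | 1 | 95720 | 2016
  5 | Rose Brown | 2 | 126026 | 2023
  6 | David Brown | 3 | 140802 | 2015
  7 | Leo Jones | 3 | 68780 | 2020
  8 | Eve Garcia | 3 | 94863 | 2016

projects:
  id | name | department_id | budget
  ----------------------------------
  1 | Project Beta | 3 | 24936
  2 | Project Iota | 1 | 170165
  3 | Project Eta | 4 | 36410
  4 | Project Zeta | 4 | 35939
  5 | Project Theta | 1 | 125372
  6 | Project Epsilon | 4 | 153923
SELECT c.name, p.name AS department, c.hire_year, c.salary FROM employees c JOIN departments p ON c.department_id = p.id

Execution result:
name | department | hire_year | salary
Tina Brown | Operations | 2020 | 117172
Eve Williams | Support | 2019 | 106806
Bob Jones | Operations | 2022 | 142399
Grace Jones | Support | 2016 | 95720
Rose Brown | Operations | 2023 | 126026
David Brown | HR | 2015 | 140802
Leo Jones | HR | 2020 | 68780
Eve Garcia | HR | 2016 | 94863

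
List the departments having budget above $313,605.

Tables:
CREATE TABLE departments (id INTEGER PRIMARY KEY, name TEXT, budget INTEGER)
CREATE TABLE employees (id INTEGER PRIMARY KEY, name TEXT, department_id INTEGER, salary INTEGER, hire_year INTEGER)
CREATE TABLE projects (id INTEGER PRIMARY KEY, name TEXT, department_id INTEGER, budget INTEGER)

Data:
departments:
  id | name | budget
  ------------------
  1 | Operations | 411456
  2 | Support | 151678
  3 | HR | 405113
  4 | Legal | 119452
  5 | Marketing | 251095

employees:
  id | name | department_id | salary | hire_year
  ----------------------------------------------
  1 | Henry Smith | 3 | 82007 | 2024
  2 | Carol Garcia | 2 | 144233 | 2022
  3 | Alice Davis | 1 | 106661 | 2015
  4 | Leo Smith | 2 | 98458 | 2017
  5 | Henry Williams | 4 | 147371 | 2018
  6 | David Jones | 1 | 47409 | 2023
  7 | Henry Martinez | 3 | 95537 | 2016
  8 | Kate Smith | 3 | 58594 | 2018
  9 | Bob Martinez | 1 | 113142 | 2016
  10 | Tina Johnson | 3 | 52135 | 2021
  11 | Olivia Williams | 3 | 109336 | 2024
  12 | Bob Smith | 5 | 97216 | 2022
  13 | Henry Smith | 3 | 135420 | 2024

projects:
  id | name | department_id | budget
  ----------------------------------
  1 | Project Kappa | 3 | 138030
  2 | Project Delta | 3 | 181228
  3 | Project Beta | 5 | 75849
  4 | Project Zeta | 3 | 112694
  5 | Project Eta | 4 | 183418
SELECT name, budget FROM departments WHERE budget > 313605

Execution result:
name | budget
Operations | 411456
HR | 405113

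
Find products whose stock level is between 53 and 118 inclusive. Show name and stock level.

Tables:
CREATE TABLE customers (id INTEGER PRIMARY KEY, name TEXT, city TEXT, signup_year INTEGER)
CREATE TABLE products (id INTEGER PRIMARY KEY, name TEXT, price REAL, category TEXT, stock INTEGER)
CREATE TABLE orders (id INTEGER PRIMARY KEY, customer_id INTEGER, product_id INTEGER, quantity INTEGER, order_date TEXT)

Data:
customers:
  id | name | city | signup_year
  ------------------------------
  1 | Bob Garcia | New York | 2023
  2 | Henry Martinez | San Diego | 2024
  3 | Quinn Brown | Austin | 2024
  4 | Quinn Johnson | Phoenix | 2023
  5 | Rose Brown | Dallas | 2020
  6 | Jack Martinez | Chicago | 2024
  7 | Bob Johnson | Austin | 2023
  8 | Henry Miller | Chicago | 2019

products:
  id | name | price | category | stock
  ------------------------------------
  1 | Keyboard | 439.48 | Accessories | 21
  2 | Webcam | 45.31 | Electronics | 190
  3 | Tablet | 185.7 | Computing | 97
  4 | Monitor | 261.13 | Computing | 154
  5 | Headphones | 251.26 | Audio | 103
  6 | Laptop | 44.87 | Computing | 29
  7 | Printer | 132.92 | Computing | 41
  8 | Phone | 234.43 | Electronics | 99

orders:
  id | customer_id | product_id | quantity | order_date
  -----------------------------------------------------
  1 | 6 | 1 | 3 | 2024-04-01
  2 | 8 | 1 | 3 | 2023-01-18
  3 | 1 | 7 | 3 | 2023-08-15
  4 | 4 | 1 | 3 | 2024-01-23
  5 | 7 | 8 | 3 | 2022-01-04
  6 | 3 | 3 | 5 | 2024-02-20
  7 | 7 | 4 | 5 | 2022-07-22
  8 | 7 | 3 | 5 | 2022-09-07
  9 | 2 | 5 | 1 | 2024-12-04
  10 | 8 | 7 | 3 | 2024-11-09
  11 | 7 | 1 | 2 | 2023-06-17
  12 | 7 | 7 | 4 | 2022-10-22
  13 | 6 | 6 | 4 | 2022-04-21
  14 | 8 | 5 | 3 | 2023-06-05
SELECT name, stock FROM products WHERE stock BETWEEN 53 AND 118

Execution result:
name | stock
Tablet | 97
Headphones | 103
Phone | 99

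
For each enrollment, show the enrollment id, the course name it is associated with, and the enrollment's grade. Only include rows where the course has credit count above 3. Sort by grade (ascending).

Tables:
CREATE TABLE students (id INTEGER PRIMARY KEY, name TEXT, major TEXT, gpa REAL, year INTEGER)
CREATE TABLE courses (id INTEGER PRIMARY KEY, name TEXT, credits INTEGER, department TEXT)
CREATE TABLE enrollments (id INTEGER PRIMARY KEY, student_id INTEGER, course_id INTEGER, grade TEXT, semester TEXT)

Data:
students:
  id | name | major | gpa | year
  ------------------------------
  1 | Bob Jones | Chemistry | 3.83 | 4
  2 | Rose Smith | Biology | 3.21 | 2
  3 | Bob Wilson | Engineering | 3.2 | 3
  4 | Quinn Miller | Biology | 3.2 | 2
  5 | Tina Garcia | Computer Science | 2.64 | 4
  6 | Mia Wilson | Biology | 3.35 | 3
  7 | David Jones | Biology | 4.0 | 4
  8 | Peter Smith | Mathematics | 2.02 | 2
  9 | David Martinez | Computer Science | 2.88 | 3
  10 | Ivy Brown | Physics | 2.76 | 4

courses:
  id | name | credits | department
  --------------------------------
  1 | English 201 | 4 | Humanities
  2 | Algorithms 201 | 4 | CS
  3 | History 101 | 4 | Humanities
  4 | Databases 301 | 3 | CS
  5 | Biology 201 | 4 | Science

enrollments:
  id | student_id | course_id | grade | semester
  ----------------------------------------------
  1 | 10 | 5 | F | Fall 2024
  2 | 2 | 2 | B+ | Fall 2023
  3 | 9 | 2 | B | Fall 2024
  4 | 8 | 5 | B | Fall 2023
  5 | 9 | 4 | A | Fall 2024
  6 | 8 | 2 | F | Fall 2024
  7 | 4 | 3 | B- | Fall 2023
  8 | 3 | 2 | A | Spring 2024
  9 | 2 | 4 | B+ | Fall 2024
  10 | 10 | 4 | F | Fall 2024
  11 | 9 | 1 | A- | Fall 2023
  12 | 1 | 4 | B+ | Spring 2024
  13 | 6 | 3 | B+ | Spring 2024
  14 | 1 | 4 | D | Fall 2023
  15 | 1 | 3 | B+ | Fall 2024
SELECT c.id, p.name AS course, c.grade FROM enrollments c JOIN courses p ON c.course_id = p.id WHERE p.credits > 3 ORDER BY c.grade ASC

Execution result:
id | course | grade
8 | Algorithms 201 | A
11 | English 201 | A-
3 | Algorithms 201 | B
4 | Biology 201 | B
2 | Algorithms 201 | B+
13 | History 101 | B+
15 | History 101 | B+
7 | History 101 | B-
1 | Biology 201 | F
6 | Algorithms 201 | F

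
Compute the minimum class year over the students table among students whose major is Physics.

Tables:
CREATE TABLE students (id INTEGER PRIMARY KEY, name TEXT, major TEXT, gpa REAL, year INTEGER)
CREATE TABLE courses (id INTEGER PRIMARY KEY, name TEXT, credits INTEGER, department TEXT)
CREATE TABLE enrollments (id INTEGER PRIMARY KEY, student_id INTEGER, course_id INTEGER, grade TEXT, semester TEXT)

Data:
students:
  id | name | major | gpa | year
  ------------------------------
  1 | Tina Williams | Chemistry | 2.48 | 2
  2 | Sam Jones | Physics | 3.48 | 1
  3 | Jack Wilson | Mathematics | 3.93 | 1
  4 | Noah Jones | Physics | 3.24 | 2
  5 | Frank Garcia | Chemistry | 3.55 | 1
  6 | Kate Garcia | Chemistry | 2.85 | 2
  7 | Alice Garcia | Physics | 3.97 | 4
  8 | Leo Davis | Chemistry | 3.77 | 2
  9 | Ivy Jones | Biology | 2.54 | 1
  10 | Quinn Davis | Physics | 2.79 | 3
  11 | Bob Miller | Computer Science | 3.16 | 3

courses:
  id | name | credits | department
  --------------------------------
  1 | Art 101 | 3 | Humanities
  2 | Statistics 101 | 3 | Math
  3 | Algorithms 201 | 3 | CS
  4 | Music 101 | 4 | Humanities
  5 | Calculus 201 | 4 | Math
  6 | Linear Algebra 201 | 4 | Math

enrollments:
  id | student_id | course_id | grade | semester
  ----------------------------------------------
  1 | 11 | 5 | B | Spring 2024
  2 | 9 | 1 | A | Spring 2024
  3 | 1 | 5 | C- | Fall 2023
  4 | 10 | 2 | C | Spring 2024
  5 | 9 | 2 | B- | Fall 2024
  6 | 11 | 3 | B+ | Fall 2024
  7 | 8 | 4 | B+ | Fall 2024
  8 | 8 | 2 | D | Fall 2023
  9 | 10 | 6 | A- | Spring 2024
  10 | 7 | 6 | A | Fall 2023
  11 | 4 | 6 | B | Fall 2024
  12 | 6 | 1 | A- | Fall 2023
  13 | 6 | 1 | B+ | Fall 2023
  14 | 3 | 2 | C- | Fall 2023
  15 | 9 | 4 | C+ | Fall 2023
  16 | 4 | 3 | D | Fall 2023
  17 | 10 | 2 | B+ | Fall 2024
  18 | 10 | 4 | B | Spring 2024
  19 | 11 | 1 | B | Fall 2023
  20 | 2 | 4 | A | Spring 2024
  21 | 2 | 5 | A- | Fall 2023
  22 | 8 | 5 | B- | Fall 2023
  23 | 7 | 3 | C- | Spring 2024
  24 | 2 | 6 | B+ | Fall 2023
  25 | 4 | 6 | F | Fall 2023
SELECT MIN(year) FROM students WHERE major = 'Physics'

Execution result:
1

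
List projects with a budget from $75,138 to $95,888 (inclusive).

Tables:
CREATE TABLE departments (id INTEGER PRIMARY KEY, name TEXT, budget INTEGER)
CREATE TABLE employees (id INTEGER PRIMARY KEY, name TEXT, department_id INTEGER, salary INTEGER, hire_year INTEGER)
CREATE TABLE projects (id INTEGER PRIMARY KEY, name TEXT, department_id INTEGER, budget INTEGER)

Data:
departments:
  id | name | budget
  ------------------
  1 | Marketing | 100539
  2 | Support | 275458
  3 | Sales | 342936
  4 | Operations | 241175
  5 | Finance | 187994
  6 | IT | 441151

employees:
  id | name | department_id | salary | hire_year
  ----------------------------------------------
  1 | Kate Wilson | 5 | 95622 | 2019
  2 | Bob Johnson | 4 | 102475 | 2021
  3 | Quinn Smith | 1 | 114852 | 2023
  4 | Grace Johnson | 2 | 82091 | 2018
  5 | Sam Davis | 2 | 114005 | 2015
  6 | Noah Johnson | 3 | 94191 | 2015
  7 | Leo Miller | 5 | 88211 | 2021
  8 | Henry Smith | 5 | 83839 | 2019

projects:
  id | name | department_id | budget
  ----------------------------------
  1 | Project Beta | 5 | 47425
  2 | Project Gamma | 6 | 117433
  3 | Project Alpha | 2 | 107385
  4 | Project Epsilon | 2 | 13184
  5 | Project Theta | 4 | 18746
SELECT name, budget FROM projects WHERE budget BETWEEN 75138 AND 95888

Execution result:
(no rows)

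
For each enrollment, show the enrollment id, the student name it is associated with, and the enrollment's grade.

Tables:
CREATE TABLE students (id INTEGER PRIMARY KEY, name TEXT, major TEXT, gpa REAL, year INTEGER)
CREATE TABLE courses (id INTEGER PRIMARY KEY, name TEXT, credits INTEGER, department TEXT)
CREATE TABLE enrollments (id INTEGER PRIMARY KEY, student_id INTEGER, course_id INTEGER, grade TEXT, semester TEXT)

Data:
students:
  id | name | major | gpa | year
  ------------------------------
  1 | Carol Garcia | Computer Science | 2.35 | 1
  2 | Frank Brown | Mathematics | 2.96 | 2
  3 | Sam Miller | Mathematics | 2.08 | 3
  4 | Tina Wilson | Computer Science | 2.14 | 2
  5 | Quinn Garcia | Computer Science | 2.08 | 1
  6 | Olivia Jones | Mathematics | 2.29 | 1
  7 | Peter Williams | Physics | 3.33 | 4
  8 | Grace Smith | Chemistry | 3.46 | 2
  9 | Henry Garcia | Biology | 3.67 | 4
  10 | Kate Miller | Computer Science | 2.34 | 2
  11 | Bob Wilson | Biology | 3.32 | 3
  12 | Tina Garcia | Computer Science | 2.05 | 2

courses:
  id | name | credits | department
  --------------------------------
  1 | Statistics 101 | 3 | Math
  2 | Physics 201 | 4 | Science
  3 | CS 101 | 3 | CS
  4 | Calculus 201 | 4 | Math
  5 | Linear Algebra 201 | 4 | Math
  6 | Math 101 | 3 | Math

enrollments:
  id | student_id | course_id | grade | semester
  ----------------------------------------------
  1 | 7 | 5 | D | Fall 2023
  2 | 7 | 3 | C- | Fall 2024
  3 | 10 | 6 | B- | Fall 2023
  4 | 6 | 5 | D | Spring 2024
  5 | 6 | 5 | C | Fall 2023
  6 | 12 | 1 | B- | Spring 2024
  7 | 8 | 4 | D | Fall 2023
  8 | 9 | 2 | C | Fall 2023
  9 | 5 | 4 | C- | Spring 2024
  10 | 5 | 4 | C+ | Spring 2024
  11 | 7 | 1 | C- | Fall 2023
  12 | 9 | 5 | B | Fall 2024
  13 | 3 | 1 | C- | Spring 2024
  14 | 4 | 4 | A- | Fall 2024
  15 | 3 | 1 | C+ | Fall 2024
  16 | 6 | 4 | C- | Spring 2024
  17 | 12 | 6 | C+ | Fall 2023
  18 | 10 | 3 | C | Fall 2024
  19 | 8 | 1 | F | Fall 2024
SELECT c.id, p.name AS student, c.grade FROM enrollments c JOIN students p ON c.student_id = p.id

Execution result:
id | student | grade
1 | Peter Williams | D
2 | Peter Williams | C-
3 | Kate Miller | B-
4 | Olivia Jones | D
5 | Olivia Jones | C
6 | Tina Garcia | B-
7 | Grace Smith | D
8 | Henry Garcia | C
9 | Quinn Garcia | C-
10 | Quinn Garcia | C+
11 | Peter Williams | C-
12 | Henry Garcia | B
13 | Sam Miller | C-
14 | Tina Wilson | A-
15 | Sam Miller | C+
16 | Olivia Jones | C-
17 | Tina Garcia | C+
18 | Kate Miller | C
19 | Grace Smith | F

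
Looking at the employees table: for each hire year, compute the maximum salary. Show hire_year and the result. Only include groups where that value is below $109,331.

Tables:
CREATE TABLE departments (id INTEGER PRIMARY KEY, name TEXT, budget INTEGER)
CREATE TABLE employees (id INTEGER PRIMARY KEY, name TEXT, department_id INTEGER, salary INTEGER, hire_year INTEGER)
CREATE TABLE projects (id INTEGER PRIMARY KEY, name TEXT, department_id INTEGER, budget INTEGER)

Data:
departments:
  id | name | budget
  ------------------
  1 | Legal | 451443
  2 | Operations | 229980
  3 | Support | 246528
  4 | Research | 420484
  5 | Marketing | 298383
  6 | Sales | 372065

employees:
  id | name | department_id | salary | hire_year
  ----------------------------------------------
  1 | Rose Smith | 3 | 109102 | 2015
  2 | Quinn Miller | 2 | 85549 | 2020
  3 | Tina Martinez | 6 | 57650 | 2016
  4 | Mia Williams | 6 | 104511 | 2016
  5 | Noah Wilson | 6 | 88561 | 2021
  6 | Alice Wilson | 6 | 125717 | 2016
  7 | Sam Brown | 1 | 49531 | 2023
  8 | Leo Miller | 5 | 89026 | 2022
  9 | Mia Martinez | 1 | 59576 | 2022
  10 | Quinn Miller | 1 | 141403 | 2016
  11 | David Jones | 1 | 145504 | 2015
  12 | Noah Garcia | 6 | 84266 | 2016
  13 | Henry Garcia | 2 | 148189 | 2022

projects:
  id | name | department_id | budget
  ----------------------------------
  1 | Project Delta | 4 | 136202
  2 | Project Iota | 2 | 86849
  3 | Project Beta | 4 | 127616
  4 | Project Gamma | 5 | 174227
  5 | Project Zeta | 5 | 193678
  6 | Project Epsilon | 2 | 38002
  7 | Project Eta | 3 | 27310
SELECT hire_year, MAX(salary) AS max_salary FROM employees GROUP BY hire_year HAVING MAX(salary) < 109331

Execution result:
hire_year | max_salary
2020 | 85549
2021 | 88561
2023 | 49531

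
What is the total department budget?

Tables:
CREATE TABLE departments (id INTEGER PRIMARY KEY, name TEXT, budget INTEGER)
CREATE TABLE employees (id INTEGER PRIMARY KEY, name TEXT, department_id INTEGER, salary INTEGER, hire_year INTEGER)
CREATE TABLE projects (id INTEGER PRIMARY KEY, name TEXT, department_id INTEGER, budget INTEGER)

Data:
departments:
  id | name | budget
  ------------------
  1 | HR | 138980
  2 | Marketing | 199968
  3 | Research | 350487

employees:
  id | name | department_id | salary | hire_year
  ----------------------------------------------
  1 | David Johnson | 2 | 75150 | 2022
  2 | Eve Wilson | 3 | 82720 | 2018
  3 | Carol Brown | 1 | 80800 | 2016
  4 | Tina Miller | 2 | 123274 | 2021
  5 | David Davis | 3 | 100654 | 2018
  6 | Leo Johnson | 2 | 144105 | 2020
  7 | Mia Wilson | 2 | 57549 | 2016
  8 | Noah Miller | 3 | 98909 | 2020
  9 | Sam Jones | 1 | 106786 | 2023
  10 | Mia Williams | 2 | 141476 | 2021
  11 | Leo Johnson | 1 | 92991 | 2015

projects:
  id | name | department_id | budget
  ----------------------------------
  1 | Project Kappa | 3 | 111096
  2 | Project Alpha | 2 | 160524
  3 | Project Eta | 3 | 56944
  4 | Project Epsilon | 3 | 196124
SELECT SUM(budget) FROM departments

Execution result:
689435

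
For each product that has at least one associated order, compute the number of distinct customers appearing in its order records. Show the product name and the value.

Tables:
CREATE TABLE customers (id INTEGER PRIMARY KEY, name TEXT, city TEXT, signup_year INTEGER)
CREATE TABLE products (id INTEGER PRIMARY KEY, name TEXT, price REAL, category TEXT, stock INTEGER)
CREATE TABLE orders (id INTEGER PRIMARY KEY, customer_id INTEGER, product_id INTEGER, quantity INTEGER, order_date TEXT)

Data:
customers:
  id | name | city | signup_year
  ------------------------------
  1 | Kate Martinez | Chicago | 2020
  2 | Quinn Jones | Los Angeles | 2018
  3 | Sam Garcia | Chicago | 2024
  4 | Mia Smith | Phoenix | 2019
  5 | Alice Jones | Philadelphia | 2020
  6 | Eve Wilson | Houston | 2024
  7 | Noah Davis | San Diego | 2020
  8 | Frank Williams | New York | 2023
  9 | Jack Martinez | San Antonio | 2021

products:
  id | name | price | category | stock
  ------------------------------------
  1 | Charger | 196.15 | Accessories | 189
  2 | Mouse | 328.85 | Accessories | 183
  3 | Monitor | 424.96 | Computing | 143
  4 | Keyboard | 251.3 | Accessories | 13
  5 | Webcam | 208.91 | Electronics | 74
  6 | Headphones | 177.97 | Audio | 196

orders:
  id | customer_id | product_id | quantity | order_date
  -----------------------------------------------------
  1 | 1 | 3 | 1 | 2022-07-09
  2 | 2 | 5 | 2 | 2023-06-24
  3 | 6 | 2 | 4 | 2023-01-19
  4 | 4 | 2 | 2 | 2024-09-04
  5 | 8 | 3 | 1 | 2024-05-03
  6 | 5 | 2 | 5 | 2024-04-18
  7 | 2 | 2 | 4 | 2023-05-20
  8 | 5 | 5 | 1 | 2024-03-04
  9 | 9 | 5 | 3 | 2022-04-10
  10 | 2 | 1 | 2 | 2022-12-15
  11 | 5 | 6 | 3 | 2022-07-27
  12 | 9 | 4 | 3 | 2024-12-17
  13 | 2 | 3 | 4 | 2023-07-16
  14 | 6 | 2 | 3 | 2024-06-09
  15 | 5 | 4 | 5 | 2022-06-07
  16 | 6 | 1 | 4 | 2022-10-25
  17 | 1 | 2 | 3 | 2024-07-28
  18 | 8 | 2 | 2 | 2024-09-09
SELECT p.name, COUNT(DISTINCT c.customer_id) AS distinct_customer_count FROM orders c JOIN products p ON c.product_id = p.id GROUP BY p.id, p.name

Execution result:
name | distinct_customer_count
Charger | 2
Mouse | 6
Monitor | 3
Keyboard | 2
Webcam | 3
Headphones | 1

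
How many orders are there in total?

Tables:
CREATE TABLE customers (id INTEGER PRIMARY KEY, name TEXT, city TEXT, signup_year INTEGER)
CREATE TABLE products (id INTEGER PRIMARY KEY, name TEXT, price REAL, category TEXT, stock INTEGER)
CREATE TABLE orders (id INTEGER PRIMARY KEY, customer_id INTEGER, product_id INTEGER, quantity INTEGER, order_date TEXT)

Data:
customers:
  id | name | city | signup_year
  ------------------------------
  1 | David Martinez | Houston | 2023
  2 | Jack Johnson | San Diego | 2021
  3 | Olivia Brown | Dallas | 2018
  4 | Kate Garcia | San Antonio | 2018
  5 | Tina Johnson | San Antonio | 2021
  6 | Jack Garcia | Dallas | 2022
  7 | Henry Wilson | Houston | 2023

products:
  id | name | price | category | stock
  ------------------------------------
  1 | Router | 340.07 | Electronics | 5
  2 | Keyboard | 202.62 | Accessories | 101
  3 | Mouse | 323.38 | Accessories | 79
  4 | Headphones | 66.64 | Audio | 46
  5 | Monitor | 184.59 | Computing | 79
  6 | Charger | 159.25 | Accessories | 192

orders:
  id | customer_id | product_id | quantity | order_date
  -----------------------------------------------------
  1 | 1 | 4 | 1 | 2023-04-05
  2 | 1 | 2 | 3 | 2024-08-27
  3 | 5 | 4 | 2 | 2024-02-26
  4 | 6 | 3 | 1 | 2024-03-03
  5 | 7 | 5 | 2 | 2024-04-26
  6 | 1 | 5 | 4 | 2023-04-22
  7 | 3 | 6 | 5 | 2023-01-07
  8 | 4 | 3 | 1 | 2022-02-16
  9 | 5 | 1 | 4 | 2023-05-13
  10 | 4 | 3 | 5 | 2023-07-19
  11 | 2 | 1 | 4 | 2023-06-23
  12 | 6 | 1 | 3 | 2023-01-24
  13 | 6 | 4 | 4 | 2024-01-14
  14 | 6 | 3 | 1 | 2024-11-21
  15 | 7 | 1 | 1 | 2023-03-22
SELECT COUNT(*) FROM orders

Execution result:
15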